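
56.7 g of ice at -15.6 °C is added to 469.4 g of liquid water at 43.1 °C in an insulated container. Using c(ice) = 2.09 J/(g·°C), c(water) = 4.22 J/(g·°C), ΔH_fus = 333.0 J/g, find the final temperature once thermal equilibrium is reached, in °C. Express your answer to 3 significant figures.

Heat to bring ice to 0 °C and melt it: q₁ = 56.7×2.09×15.6 + 56.7×333.0 = 20730 J
Heat the water can supply cooling to 0 °C: 469.4×4.22×43.1 = 85375.4 J > q₁, so all ice melts.
Energy balance: 469.4×4.22×(43.1 − T) = 20730 + 56.7×4.22×(T − 0)
1980.868(43.1 − T) = 20730 + 239.274 T
85375.4 − 20730 = 2220.142 T
T = 64645.4 / 2220.142 = 29.12 °C

T_f = 29.1 °C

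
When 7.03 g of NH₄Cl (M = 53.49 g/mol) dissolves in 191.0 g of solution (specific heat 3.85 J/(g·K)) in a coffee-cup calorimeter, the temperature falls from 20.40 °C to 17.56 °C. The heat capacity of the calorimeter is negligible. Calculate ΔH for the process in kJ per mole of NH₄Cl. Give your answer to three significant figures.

|ΔT| = |17.56 − 20.40| = 2.84 °C
|q_surr| = (191.0 × 3.85) × 2.84 = 735.35 × 2.84 = 2088 J
n(NH₄Cl) = 7.03 / 53.49 = 0.1314 mol
Temperature fell, so q_rxn = +|q_surr| = 2.088 kJ
ΔH = q_rxn / n = 15.89 kJ/mol

ΔH = 15.9 kJ/mol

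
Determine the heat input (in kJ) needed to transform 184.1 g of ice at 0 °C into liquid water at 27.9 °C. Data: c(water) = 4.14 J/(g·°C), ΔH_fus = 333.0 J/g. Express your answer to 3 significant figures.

q1 (melt at 0 °C): 184.1 × 333.0 = 61305 J
q2 (heat water 0.0→27.9 °C): 184.1 × 4.14 × 27.9 = 21265 J
Total: 61305 + 21265 = 82570 J = 82.6 kJ

q = 82.6 kJ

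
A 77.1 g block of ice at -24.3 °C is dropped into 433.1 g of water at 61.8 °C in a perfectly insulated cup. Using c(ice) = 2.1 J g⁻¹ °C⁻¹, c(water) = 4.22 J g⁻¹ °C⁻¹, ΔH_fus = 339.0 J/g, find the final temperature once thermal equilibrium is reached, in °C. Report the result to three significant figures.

T_f = 38.5 °C

Heat to bring ice to 0 °C and melt it: q₁ = 77.1×2.1×24.3 + 77.1×339.0 = 30071 J
Heat the water can supply cooling to 0 °C: 433.1×4.22×61.8 = 112951 J > q₁, so all ice melts.
Energy balance: 433.1×4.22×(61.8 − T) = 30071 + 77.1×4.22×(T − 0)
1827.682(61.8 − T) = 30071 + 325.362 T
112951 − 30071 = 2153.044 T
T = 82880 / 2153.044 = 38.49 °C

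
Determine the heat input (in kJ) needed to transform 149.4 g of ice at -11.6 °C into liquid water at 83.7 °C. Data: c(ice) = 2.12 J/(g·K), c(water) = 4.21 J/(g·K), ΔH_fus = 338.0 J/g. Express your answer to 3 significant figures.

q1 (heat ice -11.6→0.0 °C): 149.4 × 2.12 × 11.6 = 3674 J
q2 (melt at 0 °C): 149.4 × 338.0 = 50497 J
q3 (heat water 0.0→83.7 °C): 149.4 × 4.21 × 83.7 = 52645 J
Total: 3674 + 50497 + 52645 = 106816 J = 107 kJ

q = 107 kJ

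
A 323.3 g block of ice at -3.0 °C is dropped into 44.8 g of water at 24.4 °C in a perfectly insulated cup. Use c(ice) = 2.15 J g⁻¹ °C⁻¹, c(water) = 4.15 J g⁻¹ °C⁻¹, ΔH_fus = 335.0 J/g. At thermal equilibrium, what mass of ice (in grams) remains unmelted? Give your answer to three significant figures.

m_ice remaining = 316 g

Heat to warm all ice to 0 °C: 323.3×2.15×3.0 = 2085.3 J
Heat released by water cooling to 0 °C: 44.8×4.15×24.4 = 4536.4 J
4536.4 J < 2085.3 + 323.3×335.0 = 110390.8 J, so not all ice melts; final T = 0 °C.
Heat left for melting: 4536.4 − 2085.3 = 2451.1 J
Mass melted = 2451.1 / 335.0 = 7.317 g
Ice remaining = 323.3 − 7.317 = 315.983 g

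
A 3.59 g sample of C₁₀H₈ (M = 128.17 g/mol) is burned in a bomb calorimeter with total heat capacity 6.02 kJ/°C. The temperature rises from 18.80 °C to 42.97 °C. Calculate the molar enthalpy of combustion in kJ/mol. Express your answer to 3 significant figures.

ΔT = 42.97 − 18.80 = 24.17 °C
q_cal = C_cal × ΔT = 6.02 × 24.17 = 145.5034 kJ
n = 3.59 / 128.17 = 0.02801 mol
q_rxn = −q_cal = -145.5034 kJ
ΔH = -145.5034 / 0.02801 = -5194.7 kJ/mol

ΔH = -5190 kJ/mol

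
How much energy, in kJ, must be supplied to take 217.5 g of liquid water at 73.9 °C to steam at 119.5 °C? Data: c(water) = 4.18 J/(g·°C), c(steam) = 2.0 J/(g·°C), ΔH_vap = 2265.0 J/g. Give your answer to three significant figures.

q1 (heat water 73.9→100.0 °C): 217.5 × 4.18 × 26.1 = 23729 J
q2 (vaporize at 100 °C): 217.5 × 2265.0 = 492638 J
q3 (heat steam 100.0→119.5 °C): 217.5 × 2.0 × 19.5 = 8483 J
Total: 23729 + 492638 + 8483 = 524850 J = 525 kJ

q = 525 kJ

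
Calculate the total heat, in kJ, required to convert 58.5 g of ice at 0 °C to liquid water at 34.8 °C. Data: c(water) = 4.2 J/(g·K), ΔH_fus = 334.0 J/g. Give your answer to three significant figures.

q1 (melt at 0 °C): 58.5 × 334.0 = 19539 J
q2 (heat water 0.0→34.8 °C): 58.5 × 4.2 × 34.8 = 8550 J
Total: 19539 + 8550 = 28089 J = 28.1 kJ

q = 28.1 kJ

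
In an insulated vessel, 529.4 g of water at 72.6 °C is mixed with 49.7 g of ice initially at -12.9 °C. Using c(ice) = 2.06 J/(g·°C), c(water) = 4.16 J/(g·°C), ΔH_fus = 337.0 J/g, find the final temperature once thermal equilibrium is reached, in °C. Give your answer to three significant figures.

Heat to bring ice to 0 °C and melt it: q₁ = 49.7×2.06×12.9 + 49.7×337.0 = 18070 J
Heat the water can supply cooling to 0 °C: 529.4×4.16×72.6 = 159887 J > q₁, so all ice melts.
Energy balance: 529.4×4.16×(72.6 − T) = 18070 + 49.7×4.16×(T − 0)
2202.304(72.6 − T) = 18070 + 206.752 T
159887 − 18070 = 2409.056 T
T = 141817 / 2409.056 = 58.87 °C

T_f = 58.9 °C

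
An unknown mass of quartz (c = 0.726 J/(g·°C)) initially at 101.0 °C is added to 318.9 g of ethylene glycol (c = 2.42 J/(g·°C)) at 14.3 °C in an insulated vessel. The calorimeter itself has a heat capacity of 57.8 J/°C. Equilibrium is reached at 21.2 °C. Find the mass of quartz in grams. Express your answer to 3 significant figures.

m = 98.8 g

q_gained = (318.9 × 2.42 + 57.8) × (21.2 − 14.3) = 5724 J
q_lost = m × 0.726 × (101.0 − 21.2) = 57.9348 m
m = 5724 / 57.9348 = 98.8 g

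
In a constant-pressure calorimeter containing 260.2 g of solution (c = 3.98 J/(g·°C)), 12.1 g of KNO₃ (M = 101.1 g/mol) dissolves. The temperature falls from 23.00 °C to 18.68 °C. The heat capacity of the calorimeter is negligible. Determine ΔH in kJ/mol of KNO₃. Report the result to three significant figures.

|ΔT| = |18.68 − 23.00| = 4.32 °C
|q_surr| = (260.2 × 3.98) × 4.32 = 1035.596 × 4.32 = 4474 J
n(KNO₃) = 12.1 / 101.1 = 0.1197 mol
Temperature fell, so q_rxn = +|q_surr| = 4.474 kJ
ΔH = q_rxn / n = 37.38 kJ/mol

ΔH = 37.4 kJ/mol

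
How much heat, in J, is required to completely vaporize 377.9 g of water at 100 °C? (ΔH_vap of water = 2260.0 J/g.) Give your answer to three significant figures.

q = m × ΔH_vap = 377.9 × 2260.0 = 854100 J

q = 854000 J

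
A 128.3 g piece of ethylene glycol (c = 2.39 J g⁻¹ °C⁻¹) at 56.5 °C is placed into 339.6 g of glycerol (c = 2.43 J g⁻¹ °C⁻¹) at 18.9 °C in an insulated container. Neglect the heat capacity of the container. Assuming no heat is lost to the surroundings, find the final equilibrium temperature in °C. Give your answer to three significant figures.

T_f = 29.1 °C

Heat lost by ethylene glycol = heat gained by glycerol.
(128.3)(2.39)(56.5 − T) = (339.6)(2.43)(T − 18.9)
306.637 (56.5 − T) = 825.228 (T − 18.9)
17325 − 306.637 T = 825.228 T − 15597
32922 = 1131.865 T
T = 29.09 °C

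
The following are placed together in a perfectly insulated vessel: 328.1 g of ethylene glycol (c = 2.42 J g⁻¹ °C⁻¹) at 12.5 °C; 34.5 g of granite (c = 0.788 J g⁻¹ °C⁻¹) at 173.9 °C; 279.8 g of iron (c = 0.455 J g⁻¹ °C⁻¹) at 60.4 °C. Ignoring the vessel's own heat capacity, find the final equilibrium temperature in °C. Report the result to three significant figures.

T_f = 23.6 °C

Σ mᵢcᵢ(T − Tᵢ) = 0  ⇒  T = Σ mᵢcᵢTᵢ / Σ mᵢcᵢ
Σ mᵢcᵢ = 328.1×2.42 + 34.5×0.788 + 279.8×0.455 = 948.497
Σ mᵢcᵢTᵢ = 794.002×12.5 + 27.186×173.9 + 127.309×60.4 = 22342
T = 22342 / 948.497 = 23.56 °C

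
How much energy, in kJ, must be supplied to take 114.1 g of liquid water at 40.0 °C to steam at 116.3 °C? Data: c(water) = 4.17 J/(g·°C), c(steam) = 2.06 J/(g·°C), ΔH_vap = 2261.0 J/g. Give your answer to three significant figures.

q = 290 kJ

q1 (heat water 40.0→100.0 °C): 114.1 × 4.17 × 60.0 = 28548 J
q2 (vaporize at 100 °C): 114.1 × 2261.0 = 257980 J
q3 (heat steam 100.0→116.3 °C): 114.1 × 2.06 × 16.3 = 3831 J
Total: 28548 + 257980 + 3831 = 290359 J = 290 kJ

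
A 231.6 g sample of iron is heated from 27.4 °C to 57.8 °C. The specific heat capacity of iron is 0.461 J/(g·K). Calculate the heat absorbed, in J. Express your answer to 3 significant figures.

q = m c ΔT = 231.6 × 0.461 × (57.8 − 27.4)
q = 231.6 × 0.461 × 30.4 = 3246 J

q = 3250 J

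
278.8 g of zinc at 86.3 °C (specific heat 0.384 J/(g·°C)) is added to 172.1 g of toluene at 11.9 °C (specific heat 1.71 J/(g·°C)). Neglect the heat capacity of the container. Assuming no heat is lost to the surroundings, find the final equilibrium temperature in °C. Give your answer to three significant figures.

Heat lost by zinc = heat gained by toluene.
(278.8)(0.384)(86.3 − T) = (172.1)(1.71)(T − 11.9)
107.0592 (86.3 − T) = 294.291 (T − 11.9)
9239.2 − 107.0592 T = 294.291 T − 3502.1
12741.3 = 401.3502 T
T = 31.746 °C

T_f = 31.7 °C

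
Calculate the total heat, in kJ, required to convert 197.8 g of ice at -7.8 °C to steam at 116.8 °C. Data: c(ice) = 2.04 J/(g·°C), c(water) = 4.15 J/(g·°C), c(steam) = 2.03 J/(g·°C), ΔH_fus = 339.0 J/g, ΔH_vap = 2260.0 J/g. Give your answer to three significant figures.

q1 (heat ice -7.8→0.0 °C): 197.8 × 2.04 × 7.8 = 3147 J
q2 (melt at 0 °C): 197.8 × 339.0 = 67054 J
q3 (heat water 0.0→100.0 °C): 197.8 × 4.15 × 100.0 = 82087 J
q4 (vaporize at 100 °C): 197.8 × 2260.0 = 447028 J
q5 (heat steam 100.0→116.8 °C): 197.8 × 2.03 × 16.8 = 6746 J
Total: 3147 + 67054 + 82087 + 447028 + 6746 = 606062 J = 606 kJ

q = 606 kJ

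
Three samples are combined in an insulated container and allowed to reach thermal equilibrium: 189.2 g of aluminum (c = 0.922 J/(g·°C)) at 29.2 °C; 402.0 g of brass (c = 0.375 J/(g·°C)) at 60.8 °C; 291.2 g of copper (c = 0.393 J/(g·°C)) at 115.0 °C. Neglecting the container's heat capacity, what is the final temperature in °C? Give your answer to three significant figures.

Σ mᵢcᵢ(T − Tᵢ) = 0  ⇒  T = Σ mᵢcᵢTᵢ / Σ mᵢcᵢ
Σ mᵢcᵢ = 189.2×0.922 + 402.0×0.375 + 291.2×0.393 = 439.6340
Σ mᵢcᵢTᵢ = 174.4424×29.2 + 150.75×60.8 + 114.4416×115.0 = 27420
T = 27420 / 439.6340 = 62.37 °C

T_f = 62.4 °C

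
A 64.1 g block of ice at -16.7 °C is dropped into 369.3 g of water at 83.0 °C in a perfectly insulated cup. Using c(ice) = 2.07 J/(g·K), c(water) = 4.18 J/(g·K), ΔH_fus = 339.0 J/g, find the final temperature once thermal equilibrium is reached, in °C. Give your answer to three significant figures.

Heat to bring ice to 0 °C and melt it: q₁ = 64.1×2.07×16.7 + 64.1×339.0 = 23946 J
Heat the water can supply cooling to 0 °C: 369.3×4.18×83.0 = 128125 J > q₁, so all ice melts.
Energy balance: 369.3×4.18×(83.0 − T) = 23946 + 64.1×4.18×(T − 0)
1543.674(83.0 − T) = 23946 + 267.938 T
128125 − 23946 = 1811.612 T
T = 104179 / 1811.612 = 57.51 °C

T_f = 57.5 °C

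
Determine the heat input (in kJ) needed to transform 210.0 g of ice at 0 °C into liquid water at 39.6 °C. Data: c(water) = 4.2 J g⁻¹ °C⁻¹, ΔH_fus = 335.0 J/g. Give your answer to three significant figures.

q = 105 kJ

q1 (melt at 0 °C): 210.0 × 335.0 = 70350 J
q2 (heat water 0.0→39.6 °C): 210.0 × 4.2 × 39.6 = 34927 J
Total: 70350 + 34927 = 105277 J = 105 kJ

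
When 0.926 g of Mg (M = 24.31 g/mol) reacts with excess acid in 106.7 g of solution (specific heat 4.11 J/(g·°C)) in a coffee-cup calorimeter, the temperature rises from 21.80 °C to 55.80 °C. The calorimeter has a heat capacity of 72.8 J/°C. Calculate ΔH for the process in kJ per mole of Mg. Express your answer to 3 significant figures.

|ΔT| = |55.80 − 21.80| = 34.00 °C
|q_surr| = (106.7 × 4.11 + 72.8) × 34.00 = 511.337 × 34.00 = 17385 J
n(Mg) = 0.926 / 24.31 = 0.038091 mol
Temperature rose, so q_rxn = −|q_surr| = -17.385 kJ
ΔH = q_rxn / n = -456.4 kJ/mol

ΔH = -456 kJ/mol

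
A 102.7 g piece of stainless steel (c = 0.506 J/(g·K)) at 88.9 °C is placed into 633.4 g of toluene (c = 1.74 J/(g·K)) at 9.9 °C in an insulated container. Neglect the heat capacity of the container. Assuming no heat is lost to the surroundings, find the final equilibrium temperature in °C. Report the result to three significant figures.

Heat lost by stainless steel = heat gained by toluene.
(102.7)(0.506)(88.9 − T) = (633.4)(1.74)(T − 9.9)
51.9662 (88.9 − T) = 1102.116 (T − 9.9)
4619.8 − 51.9662 T = 1102.116 T − 10911
15530.8 = 1154.0822 T
T = 13.46 °C

T_f = 13.5 °C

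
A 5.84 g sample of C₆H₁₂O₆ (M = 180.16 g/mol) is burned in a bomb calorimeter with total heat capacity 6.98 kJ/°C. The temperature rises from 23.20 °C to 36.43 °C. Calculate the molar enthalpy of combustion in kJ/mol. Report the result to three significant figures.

ΔT = 36.43 − 23.20 = 13.23 °C
q_cal = C_cal × ΔT = 6.98 × 13.23 = 92.3454 kJ
n = 5.84 / 180.16 = 0.03242 mol
q_rxn = −q_cal = -92.3454 kJ
ΔH = -92.3454 / 0.03242 = -2848 kJ/mol

ΔH = -2850 kJ/mol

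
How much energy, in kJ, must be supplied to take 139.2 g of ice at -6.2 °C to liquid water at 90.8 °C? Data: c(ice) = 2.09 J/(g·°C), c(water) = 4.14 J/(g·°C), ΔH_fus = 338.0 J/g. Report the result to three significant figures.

q1 (heat ice -6.2→0.0 °C): 139.2 × 2.09 × 6.2 = 1804 J
q2 (melt at 0 °C): 139.2 × 338.0 = 47050 J
q3 (heat water 0.0→90.8 °C): 139.2 × 4.14 × 90.8 = 52327 J
Total: 1804 + 47050 + 52327 = 101181 J = 101 kJ

q = 101 kJ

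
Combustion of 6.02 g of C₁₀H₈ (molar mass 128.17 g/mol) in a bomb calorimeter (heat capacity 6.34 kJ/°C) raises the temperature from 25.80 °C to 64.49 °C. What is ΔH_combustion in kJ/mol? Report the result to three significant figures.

ΔH = -5220 kJ/mol

ΔT = 64.49 − 25.80 = 38.69 °C
q_cal = C_cal × ΔT = 6.34 × 38.69 = 245.2946 kJ
n = 6.02 / 128.17 = 0.04697 mol
q_rxn = −q_cal = -245.2946 kJ
ΔH = -245.2946 / 0.04697 = -5222 kJ/mol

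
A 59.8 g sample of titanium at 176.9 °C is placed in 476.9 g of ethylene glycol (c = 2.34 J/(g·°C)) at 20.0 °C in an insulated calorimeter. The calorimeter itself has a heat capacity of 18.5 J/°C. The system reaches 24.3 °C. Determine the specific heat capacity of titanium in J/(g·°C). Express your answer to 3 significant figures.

c = 0.535 J/(g·°C)

q_gained = (476.9 × 2.34 + 18.5) × (24.3 − 20.0) = 4878 J
q_lost = 59.8 × c × (176.9 − 24.3) = 9125.48 c
Set equal: c = 4878 / 9125.48 = 0.535 J/(g·°C)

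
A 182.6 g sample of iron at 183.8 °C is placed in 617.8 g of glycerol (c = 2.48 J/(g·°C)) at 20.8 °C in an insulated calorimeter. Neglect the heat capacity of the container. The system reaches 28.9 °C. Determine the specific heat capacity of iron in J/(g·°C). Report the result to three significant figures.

c = 0.439 J/(g·°C)

q_gained = (617.8 × 2.48) × (28.9 − 20.8) = 12410 J
q_lost = 182.6 × c × (183.8 − 28.9) = 28284.74 c
Set equal: c = 12410 / 28284.74 = 0.439 J/(g·°C)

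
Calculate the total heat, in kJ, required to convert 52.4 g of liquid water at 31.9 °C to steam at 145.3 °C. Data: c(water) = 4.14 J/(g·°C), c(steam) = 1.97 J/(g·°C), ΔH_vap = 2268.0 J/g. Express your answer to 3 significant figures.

q = 138 kJ

q1 (heat water 31.9→100.0 °C): 52.4 × 4.14 × 68.1 = 14773 J
q2 (vaporize at 100 °C): 52.4 × 2268.0 = 118843 J
q3 (heat steam 100.0→145.3 °C): 52.4 × 1.97 × 45.3 = 4676 J
Total: 14773 + 118843 + 4676 = 138292 J = 138 kJ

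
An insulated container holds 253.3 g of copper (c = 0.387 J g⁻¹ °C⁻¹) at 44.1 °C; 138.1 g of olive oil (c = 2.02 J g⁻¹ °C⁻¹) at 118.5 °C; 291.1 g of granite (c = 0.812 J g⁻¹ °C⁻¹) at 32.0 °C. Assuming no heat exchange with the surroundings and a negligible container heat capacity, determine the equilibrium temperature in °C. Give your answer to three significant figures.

Σ mᵢcᵢ(T − Tᵢ) = 0  ⇒  T = Σ mᵢcᵢTᵢ / Σ mᵢcᵢ
Σ mᵢcᵢ = 253.3×0.387 + 138.1×2.02 + 291.1×0.812 = 613.3623
Σ mᵢcᵢTᵢ = 98.0271×44.1 + 278.962×118.5 + 236.3732×32.0 = 44944
T = 44944 / 613.3623 = 73.27 °C

T_f = 73.3 °C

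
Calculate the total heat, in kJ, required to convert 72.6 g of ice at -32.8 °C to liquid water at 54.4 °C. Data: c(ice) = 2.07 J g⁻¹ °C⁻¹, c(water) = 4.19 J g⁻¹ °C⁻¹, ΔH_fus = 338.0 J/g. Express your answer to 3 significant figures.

q1 (heat ice -32.8→0.0 °C): 72.6 × 2.07 × 32.8 = 4929 J
q2 (melt at 0 °C): 72.6 × 338.0 = 24539 J
q3 (heat water 0.0→54.4 °C): 72.6 × 4.19 × 54.4 = 16548 J
Total: 4929 + 24539 + 16548 = 46016 J = 46.0 kJ

q = 46.0 kJ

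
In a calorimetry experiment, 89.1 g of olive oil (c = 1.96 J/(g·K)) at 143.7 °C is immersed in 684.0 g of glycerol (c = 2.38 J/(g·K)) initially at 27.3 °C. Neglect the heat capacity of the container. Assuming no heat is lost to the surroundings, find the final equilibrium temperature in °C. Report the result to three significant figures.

Heat lost by olive oil = heat gained by glycerol.
(89.1)(1.96)(143.7 − T) = (684.0)(2.38)(T − 27.3)
174.636 (143.7 − T) = 1627.92 (T − 27.3)
25095 − 174.636 T = 1627.92 T − 44442
69537 = 1802.556 T
T = 38.58 °C

T_f = 38.6 °C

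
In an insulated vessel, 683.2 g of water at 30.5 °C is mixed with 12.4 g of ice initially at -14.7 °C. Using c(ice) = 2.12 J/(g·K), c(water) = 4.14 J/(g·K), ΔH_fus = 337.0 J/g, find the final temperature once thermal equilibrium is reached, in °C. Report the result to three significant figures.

T_f = 28.4 °C

Heat to bring ice to 0 °C and melt it: q₁ = 12.4×2.12×14.7 + 12.4×337.0 = 4565.2 J
Heat the water can supply cooling to 0 °C: 683.2×4.14×30.5 = 86267.7 J > q₁, so all ice melts.
Energy balance: 683.2×4.14×(30.5 − T) = 4565.2 + 12.4×4.14×(T − 0)
2828.448(30.5 − T) = 4565.2 + 51.336 T
86267.7 − 4565.2 = 2879.784 T
T = 81702.5 / 2879.784 = 28.37 °C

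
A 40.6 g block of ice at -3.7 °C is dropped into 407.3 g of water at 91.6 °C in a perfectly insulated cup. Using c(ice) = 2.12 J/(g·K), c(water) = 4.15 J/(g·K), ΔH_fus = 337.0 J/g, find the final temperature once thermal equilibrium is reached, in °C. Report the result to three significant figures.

T_f = 75.8 °C

Heat to bring ice to 0 °C and melt it: q₁ = 40.6×2.12×3.7 + 40.6×337.0 = 14001 J
Heat the water can supply cooling to 0 °C: 407.3×4.15×91.6 = 154831 J > q₁, so all ice melts.
Energy balance: 407.3×4.15×(91.6 − T) = 14001 + 40.6×4.15×(T − 0)
1690.295(91.6 − T) = 14001 + 168.49 T
154831 − 14001 = 1858.785 T
T = 140830 / 1858.785 = 75.76 °C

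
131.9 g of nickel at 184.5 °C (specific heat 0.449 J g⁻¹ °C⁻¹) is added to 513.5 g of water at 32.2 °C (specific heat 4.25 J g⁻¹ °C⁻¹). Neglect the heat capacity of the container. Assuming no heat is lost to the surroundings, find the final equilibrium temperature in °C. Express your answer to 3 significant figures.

T_f = 36.2 °C

Heat lost by nickel = heat gained by water.
(131.9)(0.449)(184.5 − T) = (513.5)(4.25)(T − 32.2)
59.2231 (184.5 − T) = 2182.375 (T − 32.2)
10927 − 59.2231 T = 2182.375 T − 70272
81199 = 2241.5981 T
T = 36.22 °C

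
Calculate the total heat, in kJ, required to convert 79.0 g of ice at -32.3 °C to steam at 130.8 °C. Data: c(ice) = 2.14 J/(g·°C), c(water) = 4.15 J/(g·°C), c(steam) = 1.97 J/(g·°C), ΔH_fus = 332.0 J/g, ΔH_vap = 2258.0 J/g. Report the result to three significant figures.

q1 (heat ice -32.3→0.0 °C): 79.0 × 2.14 × 32.3 = 5461 J
q2 (melt at 0 °C): 79.0 × 332.0 = 26228 J
q3 (heat water 0.0→100.0 °C): 79.0 × 4.15 × 100.0 = 32785 J
q4 (vaporize at 100 °C): 79.0 × 2258.0 = 178382 J
q5 (heat steam 100.0→130.8 °C): 79.0 × 1.97 × 30.8 = 4793 J
Total: 5461 + 26228 + 32785 + 178382 + 4793 = 247649 J = 248 kJ

q = 248 kJ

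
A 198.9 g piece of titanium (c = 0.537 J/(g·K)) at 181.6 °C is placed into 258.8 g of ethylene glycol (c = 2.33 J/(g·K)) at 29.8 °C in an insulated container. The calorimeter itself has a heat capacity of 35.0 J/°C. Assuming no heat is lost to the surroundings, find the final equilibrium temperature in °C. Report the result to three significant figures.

Heat lost by titanium = heat gained by ethylene glycol + calorimeter.
(198.9)(0.537)(181.6 − T) = [(258.8)(2.33) + 35.0](T − 29.8)
106.8093 (181.6 − T) = 638.004 (T − 29.8)
19397 − 106.8093 T = 638.004 T − 19013
38410 = 744.8133 T
T = 51.57 °C

T_f = 51.6 °C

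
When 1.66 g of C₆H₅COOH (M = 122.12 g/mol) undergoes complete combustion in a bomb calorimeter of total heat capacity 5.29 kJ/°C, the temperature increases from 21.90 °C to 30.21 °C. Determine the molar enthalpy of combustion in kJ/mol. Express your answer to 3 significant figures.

ΔT = 30.21 − 21.90 = 8.31 °C
q_cal = C_cal × ΔT = 5.29 × 8.31 = 43.9599 kJ
n = 1.66 / 122.12 = 0.01359 mol
q_rxn = −q_cal = -43.9599 kJ
ΔH = -43.9599 / 0.01359 = -3234.7 kJ/mol

ΔH = -3230 kJ/mol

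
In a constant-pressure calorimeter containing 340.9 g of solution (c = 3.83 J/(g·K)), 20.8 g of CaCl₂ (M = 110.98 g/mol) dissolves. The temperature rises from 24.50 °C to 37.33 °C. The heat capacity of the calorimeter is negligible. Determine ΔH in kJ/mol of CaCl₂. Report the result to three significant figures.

|ΔT| = |37.33 − 24.50| = 12.83 °C
|q_surr| = (340.9 × 3.83) × 12.83 = 1305.647 × 12.83 = 16750 J
n(CaCl₂) = 20.8 / 110.98 = 0.1874 mol
Temperature rose, so q_rxn = −|q_surr| = -16.75 kJ
ΔH = q_rxn / n = -89.38 kJ/mol

ΔH = -89.4 kJ/mol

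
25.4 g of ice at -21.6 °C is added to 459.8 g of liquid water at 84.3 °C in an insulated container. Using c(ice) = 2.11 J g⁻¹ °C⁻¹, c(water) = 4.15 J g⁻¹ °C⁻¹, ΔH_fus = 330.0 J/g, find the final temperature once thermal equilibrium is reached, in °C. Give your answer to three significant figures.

Heat to bring ice to 0 °C and melt it: q₁ = 25.4×2.11×21.6 + 25.4×330.0 = 9539.6 J
Heat the water can supply cooling to 0 °C: 459.8×4.15×84.3 = 160859 J > q₁, so all ice melts.
Energy balance: 459.8×4.15×(84.3 − T) = 9539.6 + 25.4×4.15×(T − 0)
1908.17(84.3 − T) = 9539.6 + 105.41 T
160859 − 9539.6 = 2013.58 T
T = 151319.4 / 2013.58 = 75.149 °C

T_f = 75.1 °C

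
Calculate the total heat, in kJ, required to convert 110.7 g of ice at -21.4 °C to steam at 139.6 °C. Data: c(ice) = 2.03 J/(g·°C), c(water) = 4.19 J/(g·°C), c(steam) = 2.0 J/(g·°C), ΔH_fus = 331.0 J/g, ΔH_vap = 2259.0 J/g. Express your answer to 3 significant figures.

q = 347 kJ

q1 (heat ice -21.4→0.0 °C): 110.7 × 2.03 × 21.4 = 4809 J
q2 (melt at 0 °C): 110.7 × 331.0 = 36642 J
q3 (heat water 0.0→100.0 °C): 110.7 × 4.19 × 100.0 = 46383 J
q4 (vaporize at 100 °C): 110.7 × 2259.0 = 250071 J
q5 (heat steam 100.0→139.6 °C): 110.7 × 2.0 × 39.6 = 8767 J
Total: 4809 + 36642 + 46383 + 250071 + 8767 = 346672 J = 347 kJ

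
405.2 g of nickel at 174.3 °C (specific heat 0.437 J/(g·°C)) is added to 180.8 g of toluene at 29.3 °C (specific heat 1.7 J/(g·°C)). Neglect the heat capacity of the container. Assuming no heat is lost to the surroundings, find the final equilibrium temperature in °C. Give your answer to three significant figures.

Heat lost by nickel = heat gained by toluene.
(405.2)(0.437)(174.3 − T) = (180.8)(1.7)(T − 29.3)
177.0724 (174.3 − T) = 307.36 (T − 29.3)
30864 − 177.0724 T = 307.36 T − 9005.6
39869.6 = 484.4324 T
T = 82.30 °C

T_f = 82.3 °C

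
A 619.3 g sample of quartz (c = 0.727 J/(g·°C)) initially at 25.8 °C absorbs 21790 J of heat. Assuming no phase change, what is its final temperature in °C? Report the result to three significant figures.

ΔT = q / (m c) = 21790 / (619.3 × 0.727) = 48.40 °C
T_f = 25.8 + 48.40 = 74.20 °C

T_f = 74.2 °C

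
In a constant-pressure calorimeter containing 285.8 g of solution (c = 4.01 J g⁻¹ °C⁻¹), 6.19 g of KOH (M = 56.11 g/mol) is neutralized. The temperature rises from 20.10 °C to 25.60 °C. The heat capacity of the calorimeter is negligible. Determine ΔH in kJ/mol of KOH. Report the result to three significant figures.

ΔH = -57.1 kJ/mol

|ΔT| = |25.60 − 20.10| = 5.50 °C
|q_surr| = (285.8 × 4.01) × 5.50 = 1146.058 × 5.50 = 6303 J
n(KOH) = 6.19 / 56.11 = 0.1103 mol
Temperature rose, so q_rxn = −|q_surr| = -6.303 kJ
ΔH = q_rxn / n = -57.14 kJ/mol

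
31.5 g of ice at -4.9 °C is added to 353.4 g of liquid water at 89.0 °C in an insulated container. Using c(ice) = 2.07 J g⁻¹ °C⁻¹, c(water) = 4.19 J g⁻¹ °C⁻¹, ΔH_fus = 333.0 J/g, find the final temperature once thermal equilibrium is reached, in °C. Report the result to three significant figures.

Heat to bring ice to 0 °C and melt it: q₁ = 31.5×2.07×4.9 + 31.5×333.0 = 10809 J
Heat the water can supply cooling to 0 °C: 353.4×4.19×89.0 = 131786 J > q₁, so all ice melts.
Energy balance: 353.4×4.19×(89.0 − T) = 10809 + 31.5×4.19×(T − 0)
1480.746(89.0 − T) = 10809 + 131.985 T
131786 − 10809 = 1612.731 T
T = 120977 / 1612.731 = 75.01 °C

T_f = 75.0 °C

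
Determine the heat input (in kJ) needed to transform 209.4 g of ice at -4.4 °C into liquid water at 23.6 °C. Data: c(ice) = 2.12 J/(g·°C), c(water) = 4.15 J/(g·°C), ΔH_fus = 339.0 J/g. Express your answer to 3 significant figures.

q1 (heat ice -4.4→0.0 °C): 209.4 × 2.12 × 4.4 = 1953 J
q2 (melt at 0 °C): 209.4 × 339.0 = 70987 J
q3 (heat water 0.0→23.6 °C): 209.4 × 4.15 × 23.6 = 20509 J
Total: 1953 + 70987 + 20509 = 93449 J = 93.4 kJ

q = 93.4 kJ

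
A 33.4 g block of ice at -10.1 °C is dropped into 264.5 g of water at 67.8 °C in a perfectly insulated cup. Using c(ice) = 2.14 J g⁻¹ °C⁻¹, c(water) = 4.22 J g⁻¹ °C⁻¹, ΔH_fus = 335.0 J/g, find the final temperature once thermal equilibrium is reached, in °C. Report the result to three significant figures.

Heat to bring ice to 0 °C and melt it: q₁ = 33.4×2.14×10.1 + 33.4×335.0 = 11911 J
Heat the water can supply cooling to 0 °C: 264.5×4.22×67.8 = 75677.7 J > q₁, so all ice melts.
Energy balance: 264.5×4.22×(67.8 − T) = 11911 + 33.4×4.22×(T − 0)
1116.19(67.8 − T) = 11911 + 140.948 T
75677.7 − 11911 = 1257.138 T
T = 63766.7 / 1257.138 = 50.72 °C

T_f = 50.7 °C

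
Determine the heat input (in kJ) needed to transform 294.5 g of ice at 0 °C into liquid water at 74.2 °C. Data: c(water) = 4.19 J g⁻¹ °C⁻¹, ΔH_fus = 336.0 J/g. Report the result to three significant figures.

q1 (melt at 0 °C): 294.5 × 336.0 = 98952 J
q2 (heat water 0.0→74.2 °C): 294.5 × 4.19 × 74.2 = 91559 J
Total: 98952 + 91559 = 190511 J = 191 kJ

q = 191 kJ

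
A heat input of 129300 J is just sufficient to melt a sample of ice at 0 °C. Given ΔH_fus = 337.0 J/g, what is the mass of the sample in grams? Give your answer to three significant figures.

m = 384 g

m = q / ΔH_fus = 129300 J / 337.0 J/g = 384 g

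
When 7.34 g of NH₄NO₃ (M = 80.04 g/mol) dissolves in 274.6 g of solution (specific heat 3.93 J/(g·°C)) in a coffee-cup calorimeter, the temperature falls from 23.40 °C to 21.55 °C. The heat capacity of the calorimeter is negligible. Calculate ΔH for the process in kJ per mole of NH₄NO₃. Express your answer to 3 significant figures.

|ΔT| = |21.55 − 23.40| = 1.85 °C
|q_surr| = (274.6 × 3.93) × 1.85 = 1079.178 × 1.85 = 1996 J
n(NH₄NO₃) = 7.34 / 80.04 = 0.09170 mol
Temperature fell, so q_rxn = +|q_surr| = 1.996 kJ
ΔH = q_rxn / n = 21.77 kJ/mol

ΔH = 21.8 kJ/mol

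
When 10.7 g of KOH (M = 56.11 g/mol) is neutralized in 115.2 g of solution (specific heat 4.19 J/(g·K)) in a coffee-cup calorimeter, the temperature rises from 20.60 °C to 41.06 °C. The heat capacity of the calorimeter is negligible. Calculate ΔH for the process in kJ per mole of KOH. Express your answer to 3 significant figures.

|ΔT| = |41.06 − 20.60| = 20.46 °C
|q_surr| = (115.2 × 4.19) × 20.46 = 482.688 × 20.46 = 9876 J
n(KOH) = 10.7 / 56.11 = 0.1907 mol
Temperature rose, so q_rxn = −|q_surr| = -9.876 kJ
ΔH = q_rxn / n = -51.79 kJ/mol

ΔH = -51.8 kJ/mol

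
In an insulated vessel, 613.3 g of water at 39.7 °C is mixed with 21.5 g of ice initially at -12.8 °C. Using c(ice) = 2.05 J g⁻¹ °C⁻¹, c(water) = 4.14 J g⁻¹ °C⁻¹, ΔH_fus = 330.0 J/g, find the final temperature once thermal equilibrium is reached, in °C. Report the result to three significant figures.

Heat to bring ice to 0 °C and melt it: q₁ = 21.5×2.05×12.8 + 21.5×330.0 = 7659.2 J
Heat the water can supply cooling to 0 °C: 613.3×4.14×39.7 = 100801 J > q₁, so all ice melts.
Energy balance: 613.3×4.14×(39.7 − T) = 7659.2 + 21.5×4.14×(T − 0)
2539.062(39.7 − T) = 7659.2 + 89.01 T
100801 − 7659.2 = 2628.072 T
T = 93141.8 / 2628.072 = 35.44 °C

T_f = 35.4 °C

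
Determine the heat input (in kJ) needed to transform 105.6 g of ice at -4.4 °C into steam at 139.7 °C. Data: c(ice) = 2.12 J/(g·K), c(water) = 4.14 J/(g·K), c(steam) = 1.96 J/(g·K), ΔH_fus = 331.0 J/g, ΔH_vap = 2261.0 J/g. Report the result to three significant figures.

q = 327 kJ

q1 (heat ice -4.4→0.0 °C): 105.6 × 2.12 × 4.4 = 985 J
q2 (melt at 0 °C): 105.6 × 331.0 = 34954 J
q3 (heat water 0.0→100.0 °C): 105.6 × 4.14 × 100.0 = 43718 J
q4 (vaporize at 100 °C): 105.6 × 2261.0 = 238762 J
q5 (heat steam 100.0→139.7 °C): 105.6 × 1.96 × 39.7 = 8217 J
Total: 985 + 34954 + 43718 + 238762 + 8217 = 326636 J = 327 kJ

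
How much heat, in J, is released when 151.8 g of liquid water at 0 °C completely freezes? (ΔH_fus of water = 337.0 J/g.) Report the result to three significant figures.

q = m × ΔH_fus = 151.8 × 337.0 = 51160 J

q = 51200 J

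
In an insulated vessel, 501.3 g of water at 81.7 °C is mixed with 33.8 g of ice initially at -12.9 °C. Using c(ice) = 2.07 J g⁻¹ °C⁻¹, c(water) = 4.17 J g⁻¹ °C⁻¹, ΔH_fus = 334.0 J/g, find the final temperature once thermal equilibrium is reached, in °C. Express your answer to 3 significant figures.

Heat to bring ice to 0 °C and melt it: q₁ = 33.8×2.07×12.9 + 33.8×334.0 = 12192 J
Heat the water can supply cooling to 0 °C: 501.3×4.17×81.7 = 170787 J > q₁, so all ice melts.
Energy balance: 501.3×4.17×(81.7 − T) = 12192 + 33.8×4.17×(T − 0)
2090.421(81.7 − T) = 12192 + 140.946 T
170787 − 12192 = 2231.367 T
T = 158595 / 2231.367 = 71.08 °C

T_f = 71.1 °C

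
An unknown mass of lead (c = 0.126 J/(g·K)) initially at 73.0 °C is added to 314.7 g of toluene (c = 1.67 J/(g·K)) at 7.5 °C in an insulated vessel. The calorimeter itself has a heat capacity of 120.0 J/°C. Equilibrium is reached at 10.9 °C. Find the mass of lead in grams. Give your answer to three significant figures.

q_gained = (314.7 × 1.67 + 120.0) × (10.9 − 7.5) = 2195 J
q_lost = m × 0.126 × (73.0 − 10.9) = 7.8246 m
m = 2195 / 7.8246 = 281 g

m = 281 g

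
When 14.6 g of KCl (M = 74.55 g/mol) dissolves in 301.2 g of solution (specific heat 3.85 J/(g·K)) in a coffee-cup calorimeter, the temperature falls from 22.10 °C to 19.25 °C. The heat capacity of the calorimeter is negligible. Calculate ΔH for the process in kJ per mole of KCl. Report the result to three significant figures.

|ΔT| = |19.25 − 22.10| = 2.85 °C
|q_surr| = (301.2 × 3.85) × 2.85 = 1159.62 × 2.85 = 3305 J
n(KCl) = 14.6 / 74.55 = 0.1958 mol
Temperature fell, so q_rxn = +|q_surr| = 3.305 kJ
ΔH = q_rxn / n = 16.88 kJ/mol

ΔH = 16.9 kJ/mol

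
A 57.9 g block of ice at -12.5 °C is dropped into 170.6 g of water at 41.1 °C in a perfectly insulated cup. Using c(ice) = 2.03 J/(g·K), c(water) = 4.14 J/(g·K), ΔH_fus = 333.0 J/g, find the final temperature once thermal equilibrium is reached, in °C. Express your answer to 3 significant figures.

T_f = 8.75 °C

Heat to bring ice to 0 °C and melt it: q₁ = 57.9×2.03×12.5 + 57.9×333.0 = 20750 J
Heat the water can supply cooling to 0 °C: 170.6×4.14×41.1 = 29028.3 J > q₁, so all ice melts.
Energy balance: 170.6×4.14×(41.1 − T) = 20750 + 57.9×4.14×(T − 0)
706.284(41.1 − T) = 20750 + 239.706 T
29028.3 − 20750 = 945.990 T
T = 8278.3 / 945.990 = 8.751 °C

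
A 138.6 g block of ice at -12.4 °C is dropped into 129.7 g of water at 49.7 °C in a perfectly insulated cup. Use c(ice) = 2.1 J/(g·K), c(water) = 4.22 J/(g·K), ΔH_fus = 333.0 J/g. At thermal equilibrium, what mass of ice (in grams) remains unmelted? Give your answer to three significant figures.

Heat to warm all ice to 0 °C: 138.6×2.1×12.4 = 3609.14 J
Heat released by water cooling to 0 °C: 129.7×4.22×49.7 = 27202.5 J
27202.5 J < 3609.14 + 138.6×333.0 = 49762.94 J, so not all ice melts; final T = 0 °C.
Heat left for melting: 27202.5 − 3609.14 = 23593.36 J
Mass melted = 23593.36 / 333.0 = 70.851 g
Ice remaining = 138.6 − 70.851 = 67.749 g

m_ice remaining = 67.7 g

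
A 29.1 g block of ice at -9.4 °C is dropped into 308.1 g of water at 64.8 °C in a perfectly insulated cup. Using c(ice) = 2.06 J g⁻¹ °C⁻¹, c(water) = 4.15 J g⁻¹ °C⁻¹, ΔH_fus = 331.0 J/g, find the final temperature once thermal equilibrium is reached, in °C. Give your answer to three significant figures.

Heat to bring ice to 0 °C and melt it: q₁ = 29.1×2.06×9.4 + 29.1×331.0 = 10196 J
Heat the water can supply cooling to 0 °C: 308.1×4.15×64.8 = 82854.3 J > q₁, so all ice melts.
Energy balance: 308.1×4.15×(64.8 − T) = 10196 + 29.1×4.15×(T − 0)
1278.615(64.8 − T) = 10196 + 120.765 T
82854.3 − 10196 = 1399.380 T
T = 72658.3 / 1399.380 = 51.92 °C

T_f = 51.9 °C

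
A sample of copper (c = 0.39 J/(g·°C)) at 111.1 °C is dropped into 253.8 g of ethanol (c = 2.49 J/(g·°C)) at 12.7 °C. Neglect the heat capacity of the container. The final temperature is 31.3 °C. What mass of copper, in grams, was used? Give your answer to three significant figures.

q_gained = (253.8 × 2.49) × (31.3 − 12.7) = 11750 J
q_lost = m × 0.39 × (111.1 − 31.3) = 31.122 m
m = 11750 / 31.122 = 378 g

m = 378 g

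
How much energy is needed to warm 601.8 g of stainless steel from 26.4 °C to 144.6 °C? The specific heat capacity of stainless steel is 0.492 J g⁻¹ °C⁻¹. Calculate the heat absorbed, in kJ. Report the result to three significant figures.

q = m c ΔT = 601.8 × 0.492 × (144.6 − 26.4)
q = 601.8 × 0.492 × 118.2 = 35000 J = 35.0 kJ

q = 35.0 kJ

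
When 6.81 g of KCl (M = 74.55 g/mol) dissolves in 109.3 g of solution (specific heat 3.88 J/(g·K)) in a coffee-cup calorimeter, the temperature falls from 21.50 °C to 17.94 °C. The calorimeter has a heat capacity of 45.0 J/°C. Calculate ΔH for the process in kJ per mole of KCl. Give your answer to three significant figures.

ΔH = 18.3 kJ/mol

|ΔT| = |17.94 − 21.50| = 3.56 °C
|q_surr| = (109.3 × 3.88 + 45.0) × 3.56 = 469.084 × 3.56 = 1670 J
n(KCl) = 6.81 / 74.55 = 0.09135 mol
Temperature fell, so q_rxn = +|q_surr| = 1.670 kJ
ΔH = q_rxn / n = 18.28 kJ/mol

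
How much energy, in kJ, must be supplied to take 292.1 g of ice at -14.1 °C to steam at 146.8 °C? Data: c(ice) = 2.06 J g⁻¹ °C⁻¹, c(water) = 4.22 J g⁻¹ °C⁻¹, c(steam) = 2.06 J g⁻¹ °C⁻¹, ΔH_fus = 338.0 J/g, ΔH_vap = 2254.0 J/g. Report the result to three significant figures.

q = 917 kJ

q1 (heat ice -14.1→0.0 °C): 292.1 × 2.06 × 14.1 = 8484 J
q2 (melt at 0 °C): 292.1 × 338.0 = 98730 J
q3 (heat water 0.0→100.0 °C): 292.1 × 4.22 × 100.0 = 123266 J
q4 (vaporize at 100 °C): 292.1 × 2254.0 = 658393 J
q5 (heat steam 100.0→146.8 °C): 292.1 × 2.06 × 46.8 = 28161 J
Total: 8484 + 98730 + 123266 + 658393 + 28161 = 917034 J = 917 kJ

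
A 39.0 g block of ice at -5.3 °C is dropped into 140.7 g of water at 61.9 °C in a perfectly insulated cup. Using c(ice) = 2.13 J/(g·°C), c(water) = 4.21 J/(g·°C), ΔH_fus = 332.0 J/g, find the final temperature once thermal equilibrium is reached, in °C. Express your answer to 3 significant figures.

T_f = 30.8 °C

Heat to bring ice to 0 °C and melt it: q₁ = 39.0×2.13×5.3 + 39.0×332.0 = 13388 J
Heat the water can supply cooling to 0 °C: 140.7×4.21×61.9 = 36666.3 J > q₁, so all ice melts.
Energy balance: 140.7×4.21×(61.9 − T) = 13388 + 39.0×4.21×(T − 0)
592.347(61.9 − T) = 13388 + 164.19 T
36666.3 − 13388 = 756.537 T
T = 23278.3 / 756.537 = 30.77 °C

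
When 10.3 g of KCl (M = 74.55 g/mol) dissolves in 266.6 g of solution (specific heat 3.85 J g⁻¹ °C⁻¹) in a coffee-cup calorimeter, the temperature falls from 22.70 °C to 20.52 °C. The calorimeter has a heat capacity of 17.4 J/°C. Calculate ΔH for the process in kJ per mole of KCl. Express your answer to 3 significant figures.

|ΔT| = |20.52 − 22.70| = 2.18 °C
|q_surr| = (266.6 × 3.85 + 17.4) × 2.18 = 1043.81 × 2.18 = 2276 J
n(KCl) = 10.3 / 74.55 = 0.1382 mol
Temperature fell, so q_rxn = +|q_surr| = 2.276 kJ
ΔH = q_rxn / n = 16.47 kJ/mol

ΔH = 16.5 kJ/mol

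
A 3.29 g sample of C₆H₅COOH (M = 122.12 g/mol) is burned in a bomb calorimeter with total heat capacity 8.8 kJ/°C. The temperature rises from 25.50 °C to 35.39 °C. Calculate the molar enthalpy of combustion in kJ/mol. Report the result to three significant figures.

ΔT = 35.39 − 25.50 = 9.89 °C
q_cal = C_cal × ΔT = 8.8 × 9.89 = 87.032 kJ
n = 3.29 / 122.12 = 0.02694 mol
q_rxn = −q_cal = -87.032 kJ
ΔH = -87.032 / 0.02694 = -3231 kJ/mol

ΔH = -3230 kJ/mol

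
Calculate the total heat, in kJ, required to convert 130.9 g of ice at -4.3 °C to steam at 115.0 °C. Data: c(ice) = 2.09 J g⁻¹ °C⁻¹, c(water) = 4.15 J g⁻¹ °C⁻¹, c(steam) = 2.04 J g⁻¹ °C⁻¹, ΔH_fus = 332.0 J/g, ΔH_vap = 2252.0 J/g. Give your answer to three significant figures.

q = 398 kJ

q1 (heat ice -4.3→0.0 °C): 130.9 × 2.09 × 4.3 = 1176 J
q2 (melt at 0 °C): 130.9 × 332.0 = 43459 J
q3 (heat water 0.0→100.0 °C): 130.9 × 4.15 × 100.0 = 54324 J
q4 (vaporize at 100 °C): 130.9 × 2252.0 = 294787 J
q5 (heat steam 100.0→115.0 °C): 130.9 × 2.04 × 15.0 = 4006 J
Total: 1176 + 43459 + 54324 + 294787 + 4006 = 397752 J = 398 kJ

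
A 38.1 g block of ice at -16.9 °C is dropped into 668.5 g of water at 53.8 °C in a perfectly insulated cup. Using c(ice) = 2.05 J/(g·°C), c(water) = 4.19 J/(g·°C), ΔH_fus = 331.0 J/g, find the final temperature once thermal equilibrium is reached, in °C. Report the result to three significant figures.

T_f = 46.2 °C

Heat to bring ice to 0 °C and melt it: q₁ = 38.1×2.05×16.9 + 38.1×331.0 = 13931 J
Heat the water can supply cooling to 0 °C: 668.5×4.19×53.8 = 150695 J > q₁, so all ice melts.
Energy balance: 668.5×4.19×(53.8 − T) = 13931 + 38.1×4.19×(T − 0)
2801.015(53.8 − T) = 13931 + 159.639 T
150695 − 13931 = 2960.654 T
T = 136764 / 2960.654 = 46.19 °C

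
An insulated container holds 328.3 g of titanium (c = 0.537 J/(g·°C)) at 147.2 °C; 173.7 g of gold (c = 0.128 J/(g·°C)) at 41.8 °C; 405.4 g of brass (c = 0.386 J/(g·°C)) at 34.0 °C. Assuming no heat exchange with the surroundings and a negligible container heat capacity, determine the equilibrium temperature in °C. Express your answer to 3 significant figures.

T_f = 90.7 °C

Σ mᵢcᵢ(T − Tᵢ) = 0  ⇒  T = Σ mᵢcᵢTᵢ / Σ mᵢcᵢ
Σ mᵢcᵢ = 328.3×0.537 + 173.7×0.128 + 405.4×0.386 = 355.0151
Σ mᵢcᵢTᵢ = 176.2971×147.2 + 22.2336×41.8 + 156.4844×34.0 = 32201
T = 32201 / 355.0151 = 90.70 °C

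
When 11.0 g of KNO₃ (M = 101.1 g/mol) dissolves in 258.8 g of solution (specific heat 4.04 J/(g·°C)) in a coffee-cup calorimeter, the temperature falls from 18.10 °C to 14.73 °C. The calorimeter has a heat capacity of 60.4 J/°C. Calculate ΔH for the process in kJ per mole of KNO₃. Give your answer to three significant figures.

|ΔT| = |14.73 − 18.10| = 3.37 °C
|q_surr| = (258.8 × 4.04 + 60.4) × 3.37 = 1105.952 × 3.37 = 3727 J
n(KNO₃) = 11.0 / 101.1 = 0.1088 mol
Temperature fell, so q_rxn = +|q_surr| = 3.727 kJ
ΔH = q_rxn / n = 34.26 kJ/mol

ΔH = 34.3 kJ/mol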